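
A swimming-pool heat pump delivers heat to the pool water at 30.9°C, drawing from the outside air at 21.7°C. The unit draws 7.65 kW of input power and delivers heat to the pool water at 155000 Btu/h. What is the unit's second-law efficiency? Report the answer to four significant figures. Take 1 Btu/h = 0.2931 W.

0.1797

Converting, Q̇_H = 155000 Btu/h = 45.43 kW, so COP_actual = Q̇_H/Ẇ = 45.43/7.650 = 5.939.
In absolute terms T_C = 294.85 K and T_H = 304.05 K, so ΔT = 9.200 K.
COP_Carnot = T_H/ΔT = 304.05/9.200 = 33.05.
η_II = COP_actual/COP_Carnot = 5.939/33.05 = 0.1797.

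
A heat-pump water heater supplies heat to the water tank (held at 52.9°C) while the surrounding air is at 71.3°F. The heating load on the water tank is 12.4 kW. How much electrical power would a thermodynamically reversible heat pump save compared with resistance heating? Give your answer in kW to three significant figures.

11.2 kW

In absolute terms T_C = 294.98 K and T_H = 326.05 K, so ΔT = 31.07 K.
COP_Carnot = T_H/ΔT = 326.05/31.07 = 10.50.
Resistance heating needs Ẇ_res = Q̇_H = 12.40 kW; the reversible heat pump needs only Ẇ_hp = Q̇_H/COP = 1.181 kW.
Saving = 12.40 − 1.181 = 11.22 kW.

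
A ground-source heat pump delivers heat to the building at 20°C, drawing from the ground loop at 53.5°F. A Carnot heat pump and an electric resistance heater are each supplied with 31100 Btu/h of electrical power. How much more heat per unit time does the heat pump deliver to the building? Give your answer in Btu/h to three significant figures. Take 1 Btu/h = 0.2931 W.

1100000 Btu/h

In absolute terms T_C = 285.09 K and T_H = 293.15 K, so ΔT = 8.056 K.
COP_Carnot = T_H/ΔT = 293.15/8.056 = 36.39.
The heat pump delivers Q̇_H = COP × Ẇ = 1132000 Btu/h; the resistance heater delivers Ẇ = 31100 Btu/h.
Extra = (COP − 1)·Ẇ = 1101000 Btu/h.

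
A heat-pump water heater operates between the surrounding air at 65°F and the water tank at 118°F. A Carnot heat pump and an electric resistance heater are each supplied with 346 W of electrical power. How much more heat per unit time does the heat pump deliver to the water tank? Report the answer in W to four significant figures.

In absolute terms T_C = 291.48 K and T_H = 320.93 K, so ΔT = 29.44 K.
COP_Carnot = T_H/ΔT = 320.93/29.44 = 10.90.
The heat pump delivers Q̇_H = COP × Ẇ = 3771 W; the resistance heater delivers Ẇ = 346.0 W.
Extra = (COP − 1)·Ẇ = 3425 W.

3425 W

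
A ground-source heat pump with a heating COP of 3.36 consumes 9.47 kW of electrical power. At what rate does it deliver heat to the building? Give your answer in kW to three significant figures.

31.8 kW

Q̇_H = COP_HP × Ẇ = 3.36 × 9.470 = 31.82 kW.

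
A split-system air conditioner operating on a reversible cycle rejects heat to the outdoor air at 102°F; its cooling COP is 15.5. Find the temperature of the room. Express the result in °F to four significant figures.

For a Carnot refrigerator COP_R = T_C/(T_H − T_C), so T_C = COP·T_H/(1 + COP).
With T_H = 312.04 K, T_C = 15.5 × 312.04/16.50 = 293.13 K.
Converting, 293.13 K = 67.96°F.

67.96 °F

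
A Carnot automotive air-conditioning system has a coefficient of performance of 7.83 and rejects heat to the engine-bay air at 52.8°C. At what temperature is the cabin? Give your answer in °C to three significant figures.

For a Carnot refrigerator COP_R = T_C/(T_H − T_C), so T_C = COP·T_H/(1 + COP).
With T_H = 325.95 K, T_C = 7.83 × 325.95/8.830 = 289.04 K.
Converting, 289.04 K = 15.89°C.

15.9 °C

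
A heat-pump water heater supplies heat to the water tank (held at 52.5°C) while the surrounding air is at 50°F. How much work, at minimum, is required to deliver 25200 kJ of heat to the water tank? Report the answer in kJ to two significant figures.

3300 kJ

In absolute terms T_C = 283.15 K and T_H = 325.65 K, so ΔT = 42.50 K.
The reversible limit is COP_HP = T_H/ΔT = 7.662, so W_min = Q_H/COP = Q_H·ΔT/T_H.
W_min = 25200 × 42.50/325.65 = 3289 kJ.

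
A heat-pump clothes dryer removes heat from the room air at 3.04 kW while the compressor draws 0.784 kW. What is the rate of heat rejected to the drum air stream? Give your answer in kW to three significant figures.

For a cyclic device the first law requires Q̇_H = Q̇_C + Ẇ.
Q̇_H = Q̇_C + Ẇ = 3.824 kW.

3.82 kW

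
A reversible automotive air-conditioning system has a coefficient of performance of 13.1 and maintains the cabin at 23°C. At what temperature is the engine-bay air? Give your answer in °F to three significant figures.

COP_R = T_C/(T_H − T_C) gives T_H − T_C = T_C/COP.
With T_C = 296.15 K, T_H = 296.15 × (1 + 1/13.1) = 318.76 K.
Converting, 318.76 K = 114.09°F.

114 °F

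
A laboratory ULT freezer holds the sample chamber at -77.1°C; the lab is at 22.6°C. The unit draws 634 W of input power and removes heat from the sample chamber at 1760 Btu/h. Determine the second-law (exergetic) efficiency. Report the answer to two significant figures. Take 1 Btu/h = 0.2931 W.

0.41

Converting, Q̇_C = 1760 Btu/h = 515.9 W, so COP_actual = Q̇_C/Ẇ = 515.9/634.0 = 0.8137.
In absolute terms T_C = 196.05 K and T_H = 295.75 K, so ΔT = 99.70 K.
COP_Carnot = T_C/ΔT = 196.05/99.70 = 1.966.
η_II = COP_actual/COP_Carnot = 0.8137/1.966 = 0.4138.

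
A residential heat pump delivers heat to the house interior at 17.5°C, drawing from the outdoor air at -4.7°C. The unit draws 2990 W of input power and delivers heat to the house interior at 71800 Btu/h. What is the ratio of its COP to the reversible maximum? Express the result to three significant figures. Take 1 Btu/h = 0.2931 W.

0.538

Converting, Q̇_H = 71800 Btu/h = 21040 W, so COP_actual = Q̇_H/Ẇ = 21040/2990 = 7.038.
In absolute terms T_C = 268.45 K and T_H = 290.65 K, so ΔT = 22.20 K.
COP_Carnot = T_H/ΔT = 290.65/22.20 = 13.09.
η_II = COP_actual/COP_Carnot = 7.038/13.09 = 0.5376.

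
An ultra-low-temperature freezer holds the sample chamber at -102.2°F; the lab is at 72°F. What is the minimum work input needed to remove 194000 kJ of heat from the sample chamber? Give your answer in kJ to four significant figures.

94540 kJ

In absolute terms T_C = 198.59 K and T_H = 295.37 K, so ΔT = 96.78 K.
The reversible limit is COP_R = T_C/ΔT = 2.052, so W_min = Q_C/COP = Q_C·ΔT/T_C.
W_min = 194000 × 96.78/198.59 = 94540 kJ.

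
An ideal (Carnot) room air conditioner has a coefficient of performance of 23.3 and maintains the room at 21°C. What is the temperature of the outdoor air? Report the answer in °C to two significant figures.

COP_R = T_C/(T_H − T_C) gives T_H − T_C = T_C/COP.
With T_C = 294.15 K, T_H = 294.15 × (1 + 1/23.3) = 306.77 K.
Converting, 306.77 K = 33.62°C.

34 °C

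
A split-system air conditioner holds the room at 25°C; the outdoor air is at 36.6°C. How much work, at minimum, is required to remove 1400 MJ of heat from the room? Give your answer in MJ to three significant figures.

In absolute terms T_C = 298.15 K and T_H = 309.75 K, so ΔT = 11.60 K.
The reversible limit is COP_R = T_C/ΔT = 25.70, so W_min = Q_C/COP = Q_C·ΔT/T_C.
W_min = 1400 × 11.60/298.15 = 54.47 MJ.

54.5 MJ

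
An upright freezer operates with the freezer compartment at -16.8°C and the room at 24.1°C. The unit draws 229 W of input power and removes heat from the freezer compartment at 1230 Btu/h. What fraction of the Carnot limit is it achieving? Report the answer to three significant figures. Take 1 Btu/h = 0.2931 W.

Converting, Q̇_C = 1230 Btu/h = 360.5 W, so COP_actual = Q̇_C/Ẇ = 360.5/229.0 = 1.574.
In absolute terms T_C = 256.35 K and T_H = 297.25 K, so ΔT = 40.90 K.
COP_Carnot = T_C/ΔT = 256.35/40.90 = 6.268.
η_II = COP_actual/COP_Carnot = 1.574/6.268 = 0.2512.

0.251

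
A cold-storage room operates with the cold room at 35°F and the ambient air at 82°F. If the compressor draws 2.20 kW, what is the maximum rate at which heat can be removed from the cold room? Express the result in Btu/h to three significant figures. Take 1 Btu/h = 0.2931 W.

79000 Btu/h

In absolute terms T_C = 274.82 K and T_H = 300.93 K, so ΔT = 26.11 K.
COP_Carnot = T_C/ΔT = 274.82/26.11 = 10.52.
Q̇_max = COP_Carnot × Ẇ = 10.52 × 2.200 kW = 23.15 kW = 79000 Btu/h.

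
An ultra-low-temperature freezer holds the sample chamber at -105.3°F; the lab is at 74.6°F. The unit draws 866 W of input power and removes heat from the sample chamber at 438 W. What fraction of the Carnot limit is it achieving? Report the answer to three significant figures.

COP_actual = Q̇_C/Ẇ = 438.0/866.0 = 0.5058.
In absolute terms T_C = 196.87 K and T_H = 296.82 K, so ΔT = 99.94 K.
COP_Carnot = T_C/ΔT = 196.87/99.94 = 1.970.
η_II = COP_actual/COP_Carnot = 0.5058/1.970 = 0.2568.

0.257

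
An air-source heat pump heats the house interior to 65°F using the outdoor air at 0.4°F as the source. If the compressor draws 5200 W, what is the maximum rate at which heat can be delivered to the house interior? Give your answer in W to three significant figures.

In absolute terms T_C = 255.59 K and T_H = 291.48 K, so ΔT = 35.89 K.
COP_Carnot = T_H/ΔT = 291.48/35.89 = 8.122.
Q̇_max = COP_Carnot × Ẇ = 8.122 × 5200 W = 42230 W.

42200 W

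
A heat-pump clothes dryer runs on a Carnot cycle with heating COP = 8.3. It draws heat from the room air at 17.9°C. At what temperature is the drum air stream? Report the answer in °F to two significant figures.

140 °F

COP_HP = T_H/(T_H − T_C) rearranges to T_H = COP·T_C/(COP − 1).
With T_C = 291.05 K, T_H = 8.3 × 291.05/7.300 = 330.92 K.
Converting, 330.92 K = 135.99°F.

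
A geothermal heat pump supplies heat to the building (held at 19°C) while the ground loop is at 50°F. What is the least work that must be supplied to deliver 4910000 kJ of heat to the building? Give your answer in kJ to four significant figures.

In absolute terms T_C = 283.15 K and T_H = 292.15 K, so ΔT = 9.000 K.
The reversible limit is COP_HP = T_H/ΔT = 32.46, so W_min = Q_H/COP = Q_H·ΔT/T_H.
W_min = 4910000 × 9.000/292.15 = 151300 kJ.

151300 kJ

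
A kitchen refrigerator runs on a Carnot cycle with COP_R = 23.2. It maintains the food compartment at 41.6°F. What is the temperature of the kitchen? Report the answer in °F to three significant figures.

COP_R = T_C/(T_H − T_C) gives T_H − T_C = T_C/COP.
With T_C = 278.48 K, T_H = 278.48 × (1 + 1/23.2) = 290.49 K.
Converting, 290.49 K = 63.21°F.

63.2 °F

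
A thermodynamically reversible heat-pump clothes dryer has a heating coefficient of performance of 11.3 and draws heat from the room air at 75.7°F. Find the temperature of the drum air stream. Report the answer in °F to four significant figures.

127.7 °F

COP_HP = T_H/(T_H − T_C) rearranges to T_H = COP·T_C/(COP − 1).
With T_C = 297.43 K, T_H = 11.3 × 297.43/10.30 = 326.30 K.
Converting, 326.30 K = 127.68°F.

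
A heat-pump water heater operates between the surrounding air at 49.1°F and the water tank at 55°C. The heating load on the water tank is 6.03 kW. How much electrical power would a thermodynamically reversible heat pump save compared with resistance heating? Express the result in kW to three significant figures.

5.19 kW

In absolute terms T_C = 282.65 K and T_H = 328.15 K, so ΔT = 45.50 K.
COP_Carnot = T_H/ΔT = 328.15/45.50 = 7.212.
Resistance heating needs Ẇ_res = Q̇_H = 6.030 kW; the reversible heat pump needs only Ẇ_hp = Q̇_H/COP = 0.8361 kW.
Saving = 6.030 − 0.8361 = 5.194 kW.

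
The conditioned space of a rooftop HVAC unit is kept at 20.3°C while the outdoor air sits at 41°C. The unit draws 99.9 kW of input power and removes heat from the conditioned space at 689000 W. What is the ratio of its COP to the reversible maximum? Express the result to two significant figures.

0.49

Converting, Q̇_C = 689000 W = 689.0 kW, so COP_actual = Q̇_C/Ẇ = 689.0/99.90 = 6.897.
In absolute terms T_C = 293.45 K and T_H = 314.15 K, so ΔT = 20.70 K.
COP_Carnot = T_C/ΔT = 293.45/20.70 = 14.18.
η_II = COP_actual/COP_Carnot = 6.897/14.18 = 0.4865.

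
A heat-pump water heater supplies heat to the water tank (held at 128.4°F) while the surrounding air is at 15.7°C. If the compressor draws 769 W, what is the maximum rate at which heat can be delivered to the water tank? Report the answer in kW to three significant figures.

6.64 kW

In absolute terms T_C = 288.85 K and T_H = 326.71 K, so ΔT = 37.86 K.
COP_Carnot = T_H/ΔT = 326.71/37.86 = 8.630.
Q̇_max = COP_Carnot × Ẇ = 8.630 × 769.0 W = 6637 W = 6.637 kW.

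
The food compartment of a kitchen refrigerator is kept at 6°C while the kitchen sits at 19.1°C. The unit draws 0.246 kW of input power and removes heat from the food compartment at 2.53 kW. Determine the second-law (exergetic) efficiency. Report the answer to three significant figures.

COP_actual = Q̇_C/Ẇ = 2.530/0.2460 = 10.28.
In absolute terms T_C = 279.15 K and T_H = 292.25 K, so ΔT = 13.10 K.
COP_Carnot = T_C/ΔT = 279.15/13.10 = 21.31.
η_II = COP_actual/COP_Carnot = 10.28/21.31 = 0.4826.

0.483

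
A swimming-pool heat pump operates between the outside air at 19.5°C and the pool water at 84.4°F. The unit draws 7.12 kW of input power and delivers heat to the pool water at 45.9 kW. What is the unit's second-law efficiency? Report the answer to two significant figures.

COP_actual = Q̇_H/Ẇ = 45.90/7.120 = 6.447.
In absolute terms T_C = 292.65 K and T_H = 302.26 K, so ΔT = 9.611 K.
COP_Carnot = T_H/ΔT = 302.26/9.611 = 31.45.
η_II = COP_actual/COP_Carnot = 6.447/31.45 = 0.2050.

0.20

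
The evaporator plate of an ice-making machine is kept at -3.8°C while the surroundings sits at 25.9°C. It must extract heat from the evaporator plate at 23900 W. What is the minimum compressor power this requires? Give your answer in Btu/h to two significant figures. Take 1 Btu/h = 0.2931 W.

In absolute terms T_C = 269.35 K and T_H = 299.05 K, so ΔT = 29.70 K.
COP_Carnot = T_C/ΔT = 269.35/29.70 = 9.069.
Ẇ_min = Q̇/COP_Carnot = 23900/9.069 = 2635 W = 8991 Btu/h.

9000 Btu/h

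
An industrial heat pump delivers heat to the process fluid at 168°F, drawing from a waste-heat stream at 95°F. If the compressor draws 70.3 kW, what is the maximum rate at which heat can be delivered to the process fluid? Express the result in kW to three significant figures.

In absolute terms T_C = 308.15 K and T_H = 348.71 K, so ΔT = 40.56 K.
COP_Carnot = T_H/ΔT = 348.71/40.56 = 8.598.
Q̇_max = COP_Carnot × Ẇ = 8.598 × 70.30 kW = 604.5 kW.

604 kW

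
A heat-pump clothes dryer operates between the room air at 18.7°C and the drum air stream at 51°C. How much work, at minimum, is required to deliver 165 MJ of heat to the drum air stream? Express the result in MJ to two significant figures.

16 MJ

In absolute terms T_C = 291.85 K and T_H = 324.15 K, so ΔT = 32.30 K.
The reversible limit is COP_HP = T_H/ΔT = 10.04, so W_min = Q_H/COP = Q_H·ΔT/T_H.
W_min = 165.0 × 32.30/324.15 = 16.44 MJ.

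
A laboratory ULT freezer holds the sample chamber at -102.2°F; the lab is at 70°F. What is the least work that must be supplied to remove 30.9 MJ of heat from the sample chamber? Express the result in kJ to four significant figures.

14890 kJ

In absolute terms T_C = 198.59 K and T_H = 294.26 K, so ΔT = 95.67 K.
The reversible limit is COP_R = T_C/ΔT = 2.076, so W_min = Q_C/COP = Q_C·ΔT/T_C.
W_min = 30.90 × 95.67/198.59 = 14.89 MJ = 14890 kJ.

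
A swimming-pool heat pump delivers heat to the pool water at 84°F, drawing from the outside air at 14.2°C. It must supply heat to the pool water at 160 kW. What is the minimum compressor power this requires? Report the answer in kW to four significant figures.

7.781 kW

In absolute terms T_C = 287.35 K and T_H = 302.04 K, so ΔT = 14.69 K.
COP_Carnot = T_H/ΔT = 302.04/14.69 = 20.56.
Ẇ_min = Q̇/COP_Carnot = 160.0/20.56 = 7.781 kW.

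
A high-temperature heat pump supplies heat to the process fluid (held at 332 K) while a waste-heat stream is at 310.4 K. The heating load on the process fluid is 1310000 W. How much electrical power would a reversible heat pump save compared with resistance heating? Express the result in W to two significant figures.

1200000 W

The reservoir spacing is ΔT = 332 − 310.4 = 21.60 K.
COP_Carnot = T_H/ΔT = 332.00/21.60 = 15.37.
Resistance heating needs Ẇ_res = Q̇_H = 1310000 W; the reversible heat pump needs only Ẇ_hp = Q̇_H/COP = 85230 W.
Saving = 1310000 − 85230 = 1225000 W.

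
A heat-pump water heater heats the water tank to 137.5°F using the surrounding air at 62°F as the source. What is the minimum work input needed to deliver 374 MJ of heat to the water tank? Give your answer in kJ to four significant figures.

In absolute terms T_C = 289.82 K and T_H = 331.76 K, so ΔT = 41.94 K.
The reversible limit is COP_HP = T_H/ΔT = 7.910, so W_min = Q_H/COP = Q_H·ΔT/T_H.
W_min = 374.0 × 41.94/331.76 = 47.28 MJ = 47280 kJ.

47280 kJ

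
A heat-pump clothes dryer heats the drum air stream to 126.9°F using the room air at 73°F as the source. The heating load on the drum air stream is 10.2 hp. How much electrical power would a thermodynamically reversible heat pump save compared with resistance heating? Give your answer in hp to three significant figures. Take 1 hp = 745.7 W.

9.26 hp

In absolute terms T_C = 295.93 K and T_H = 325.87 K, so ΔT = 29.94 K.
COP_Carnot = T_H/ΔT = 325.87/29.94 = 10.88.
Resistance heating needs Ẇ_res = Q̇_H = 10.20 hp; the reversible heat pump needs only Ẇ_hp = Q̇_H/COP = 0.9373 hp.
Saving = 10.20 − 0.9373 = 9.263 hp.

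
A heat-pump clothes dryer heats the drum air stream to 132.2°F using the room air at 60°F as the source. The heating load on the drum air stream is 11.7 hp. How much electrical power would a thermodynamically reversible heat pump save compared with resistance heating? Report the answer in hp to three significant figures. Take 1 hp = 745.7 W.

10.3 hp

In absolute terms T_C = 288.71 K and T_H = 328.82 K, so ΔT = 40.11 K.
COP_Carnot = T_H/ΔT = 328.82/40.11 = 8.198.
Resistance heating needs Ẇ_res = Q̇_H = 11.70 hp; the reversible heat pump needs only Ẇ_hp = Q̇_H/COP = 1.427 hp.
Saving = 11.70 − 1.427 = 10.27 hp.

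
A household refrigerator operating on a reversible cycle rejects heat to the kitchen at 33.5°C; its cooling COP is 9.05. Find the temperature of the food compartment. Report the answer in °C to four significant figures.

2.988 °C

For a Carnot refrigerator COP_R = T_C/(T_H − T_C), so T_C = COP·T_H/(1 + COP).
With T_H = 306.65 K, T_C = 9.05 × 306.65/10.05 = 276.14 K.
Converting, 276.14 K = 2.99°C.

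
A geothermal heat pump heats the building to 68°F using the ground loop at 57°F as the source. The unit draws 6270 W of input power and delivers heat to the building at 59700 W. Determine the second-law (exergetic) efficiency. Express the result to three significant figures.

COP_actual = Q̇_H/Ẇ = 59700/6270 = 9.522.
In absolute terms T_C = 287.04 K and T_H = 293.15 K, so ΔT = 6.111 K.
COP_Carnot = T_H/ΔT = 293.15/6.111 = 47.97.
η_II = COP_actual/COP_Carnot = 9.522/47.97 = 0.1985.

0.198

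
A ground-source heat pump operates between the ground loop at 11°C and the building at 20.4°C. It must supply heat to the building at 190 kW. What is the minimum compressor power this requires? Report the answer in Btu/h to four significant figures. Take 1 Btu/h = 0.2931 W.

In absolute terms T_C = 284.15 K and T_H = 293.55 K, so ΔT = 9.400 K.
COP_Carnot = T_H/ΔT = 293.55/9.400 = 31.23.
Ẇ_min = Q̇/COP_Carnot = 190.0/31.23 = 6.084 kW = 20760 Btu/h.

20760 Btu/h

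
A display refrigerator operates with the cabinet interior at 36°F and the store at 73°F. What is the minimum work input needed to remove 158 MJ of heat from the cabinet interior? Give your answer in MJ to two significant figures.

12 MJ

In absolute terms T_C = 275.37 K and T_H = 295.93 K, so ΔT = 20.56 K.
The reversible limit is COP_R = T_C/ΔT = 13.40, so W_min = Q_C/COP = Q_C·ΔT/T_C.
W_min = 158.0 × 20.56/275.37 = 11.79 MJ.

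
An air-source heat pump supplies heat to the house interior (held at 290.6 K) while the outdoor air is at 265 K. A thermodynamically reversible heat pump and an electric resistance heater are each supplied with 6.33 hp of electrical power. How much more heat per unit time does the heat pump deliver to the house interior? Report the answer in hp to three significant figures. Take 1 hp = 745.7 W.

The reservoir spacing is ΔT = 290.6 − 265 = 25.60 K.
COP_Carnot = T_H/ΔT = 290.60/25.60 = 11.35.
The heat pump delivers Q̇_H = COP × Ẇ = 71.86 hp; the resistance heater delivers Ẇ = 6.330 hp.
Extra = (COP − 1)·Ẇ = 65.53 hp.

65.5 hp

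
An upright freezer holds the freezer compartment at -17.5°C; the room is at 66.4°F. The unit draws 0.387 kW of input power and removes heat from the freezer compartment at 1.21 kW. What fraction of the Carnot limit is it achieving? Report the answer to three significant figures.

0.448

COP_actual = Q̇_C/Ẇ = 1.210/0.3870 = 3.127.
In absolute terms T_C = 255.65 K and T_H = 292.26 K, so ΔT = 36.61 K.
COP_Carnot = T_C/ΔT = 255.65/36.61 = 6.983.
η_II = COP_actual/COP_Carnot = 3.127/6.983 = 0.4478.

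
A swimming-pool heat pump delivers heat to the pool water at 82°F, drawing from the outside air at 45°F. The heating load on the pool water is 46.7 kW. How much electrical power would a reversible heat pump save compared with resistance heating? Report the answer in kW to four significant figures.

In absolute terms T_C = 280.37 K and T_H = 300.93 K, so ΔT = 20.56 K.
COP_Carnot = T_H/ΔT = 300.93/20.56 = 14.64.
Resistance heating needs Ẇ_res = Q̇_H = 46.70 kW; the reversible heat pump needs only Ẇ_hp = Q̇_H/COP = 3.190 kW.
Saving = 46.70 − 3.190 = 43.51 kW.

43.51 kW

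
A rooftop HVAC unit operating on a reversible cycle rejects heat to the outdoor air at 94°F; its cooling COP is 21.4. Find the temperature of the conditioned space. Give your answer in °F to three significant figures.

For a Carnot refrigerator COP_R = T_C/(T_H − T_C), so T_C = COP·T_H/(1 + COP).
With T_H = 307.59 K, T_C = 21.4 × 307.59/22.40 = 293.86 K.
Converting, 293.86 K = 69.28°F.

69.3 °F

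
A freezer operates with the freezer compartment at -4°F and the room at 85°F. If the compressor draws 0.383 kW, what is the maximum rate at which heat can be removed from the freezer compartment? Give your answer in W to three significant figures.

In absolute terms T_C = 253.15 K and T_H = 302.59 K, so ΔT = 49.44 K.
COP_Carnot = T_C/ΔT = 253.15/49.44 = 5.120.
Q̇_max = COP_Carnot × Ẇ = 5.120 × 0.3830 kW = 1.961 kW = 1961 W.

1960 W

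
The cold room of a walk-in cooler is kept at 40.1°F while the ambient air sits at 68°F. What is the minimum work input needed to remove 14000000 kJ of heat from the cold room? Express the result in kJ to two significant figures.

780000 kJ

In absolute terms T_C = 277.65 K and T_H = 293.15 K, so ΔT = 15.50 K.
The reversible limit is COP_R = T_C/ΔT = 17.91, so W_min = Q_C/COP = Q_C·ΔT/T_C.
W_min = 14000000 × 15.50/277.65 = 781600 kJ.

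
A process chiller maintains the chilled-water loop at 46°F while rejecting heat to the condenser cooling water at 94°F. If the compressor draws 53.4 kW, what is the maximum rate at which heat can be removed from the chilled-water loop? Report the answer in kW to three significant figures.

In absolute terms T_C = 280.93 K and T_H = 307.59 K, so ΔT = 26.67 K.
COP_Carnot = T_C/ΔT = 280.93/26.67 = 10.53.
Q̇_max = COP_Carnot × Ẇ = 10.53 × 53.40 kW = 562.6 kW.

563 kW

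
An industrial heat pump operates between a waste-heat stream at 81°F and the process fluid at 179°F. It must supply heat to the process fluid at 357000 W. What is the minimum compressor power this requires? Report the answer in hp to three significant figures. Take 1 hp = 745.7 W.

In absolute terms T_C = 300.37 K and T_H = 354.82 K, so ΔT = 54.44 K.
COP_Carnot = T_H/ΔT = 354.82/54.44 = 6.517.
Ẇ_min = Q̇/COP_Carnot = 357000/6.517 = 54780 W = 73.46 hp.

73.5 hp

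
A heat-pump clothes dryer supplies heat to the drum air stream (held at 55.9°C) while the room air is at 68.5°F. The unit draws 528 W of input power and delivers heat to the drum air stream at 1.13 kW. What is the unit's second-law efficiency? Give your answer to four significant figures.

Converting, Q̇_H = 1.130 kW = 1130 W, so COP_actual = Q̇_H/Ẇ = 1130/528.0 = 2.140.
In absolute terms T_C = 293.43 K and T_H = 329.05 K, so ΔT = 35.62 K.
COP_Carnot = T_H/ΔT = 329.05/35.62 = 9.237.
η_II = COP_actual/COP_Carnot = 2.140/9.237 = 0.2317.

0.2317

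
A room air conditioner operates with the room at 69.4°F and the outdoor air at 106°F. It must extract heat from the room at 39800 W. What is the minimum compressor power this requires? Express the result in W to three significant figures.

2750 W

In absolute terms T_C = 293.93 K and T_H = 314.26 K, so ΔT = 20.33 K.
COP_Carnot = T_C/ΔT = 293.93/20.33 = 14.46.
Ẇ_min = Q̇/COP_Carnot = 39800/14.46 = 2753 W.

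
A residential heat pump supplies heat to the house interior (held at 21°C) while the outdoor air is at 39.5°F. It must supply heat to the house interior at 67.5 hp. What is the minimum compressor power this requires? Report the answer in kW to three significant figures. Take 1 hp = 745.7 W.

2.88 kW

In absolute terms T_C = 277.32 K and T_H = 294.15 K, so ΔT = 16.83 K.
COP_Carnot = T_H/ΔT = 294.15/16.83 = 17.47.
Ẇ_min = Q̇/COP_Carnot = 67.50/17.47 = 3.863 hp = 2.881 kW.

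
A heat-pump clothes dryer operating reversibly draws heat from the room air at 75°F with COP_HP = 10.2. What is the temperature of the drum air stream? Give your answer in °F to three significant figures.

133 °F

COP_HP = T_H/(T_H − T_C) rearranges to T_H = COP·T_C/(COP − 1).
With T_C = 297.04 K, T_H = 10.2 × 297.04/9.200 = 329.33 K.
Converting, 329.33 K = 133.12°F.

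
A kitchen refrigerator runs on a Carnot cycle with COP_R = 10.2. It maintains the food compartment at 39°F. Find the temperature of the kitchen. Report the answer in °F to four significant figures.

COP_R = T_C/(T_H − T_C) gives T_H − T_C = T_C/COP.
With T_C = 277.04 K, T_H = 277.04 × (1 + 1/10.2) = 304.20 K.
Converting, 304.20 K = 87.89°F.

87.89 °F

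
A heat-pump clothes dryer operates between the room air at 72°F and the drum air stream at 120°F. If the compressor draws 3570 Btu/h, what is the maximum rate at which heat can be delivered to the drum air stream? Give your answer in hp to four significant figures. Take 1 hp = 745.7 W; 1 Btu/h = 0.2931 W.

In absolute terms T_C = 295.37 K and T_H = 322.04 K, so ΔT = 26.67 K.
COP_Carnot = T_H/ΔT = 322.04/26.67 = 12.08.
Q̇_max = COP_Carnot × Ẇ = 12.08 × 3570 Btu/h = 43110 Btu/h = 16.95 hp.

16.95 hp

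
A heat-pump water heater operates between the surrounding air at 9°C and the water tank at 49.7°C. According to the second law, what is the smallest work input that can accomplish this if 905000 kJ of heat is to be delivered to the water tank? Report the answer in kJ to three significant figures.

114000 kJ

In absolute terms T_C = 282.15 K and T_H = 322.85 K, so ΔT = 40.70 K.
The reversible limit is COP_HP = T_H/ΔT = 7.932, so W_min = Q_H/COP = Q_H·ΔT/T_H.
W_min = 905000 × 40.70/322.85 = 114100 kJ.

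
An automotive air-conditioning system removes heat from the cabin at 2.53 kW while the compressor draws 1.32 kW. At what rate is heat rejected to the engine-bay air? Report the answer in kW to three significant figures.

For a cyclic device the first law requires Q̇_H = Q̇_C + Ẇ.
Q̇_H = Q̇_C + Ẇ = 3.850 kW.

3.85 kW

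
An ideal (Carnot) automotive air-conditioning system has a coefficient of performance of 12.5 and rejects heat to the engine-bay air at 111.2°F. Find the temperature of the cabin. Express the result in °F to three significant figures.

For a Carnot refrigerator COP_R = T_C/(T_H − T_C), so T_C = COP·T_H/(1 + COP).
With T_H = 317.15 K, T_C = 12.5 × 317.15/13.50 = 293.66 K.
Converting, 293.66 K = 68.91°F.

68.9 °F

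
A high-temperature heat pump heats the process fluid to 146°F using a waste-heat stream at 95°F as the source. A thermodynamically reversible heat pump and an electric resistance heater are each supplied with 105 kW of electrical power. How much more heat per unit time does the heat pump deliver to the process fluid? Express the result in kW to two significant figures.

In absolute terms T_C = 308.15 K and T_H = 336.48 K, so ΔT = 28.33 K.
COP_Carnot = T_H/ΔT = 336.48/28.33 = 11.88.
The heat pump delivers Q̇_H = COP × Ẇ = 1247 kW; the resistance heater delivers Ẇ = 105.0 kW.
Extra = (COP − 1)·Ẇ = 1142 kW.

1100 kW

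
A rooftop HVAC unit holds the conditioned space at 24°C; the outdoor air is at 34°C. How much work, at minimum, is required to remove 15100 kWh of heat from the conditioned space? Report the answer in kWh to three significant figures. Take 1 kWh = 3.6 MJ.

508 kWh

In absolute terms T_C = 297.15 K and T_H = 307.15 K, so ΔT = 10.00 K.
The reversible limit is COP_R = T_C/ΔT = 29.72, so W_min = Q_C/COP = Q_C·ΔT/T_C.
W_min = 15100 × 10.00/297.15 = 508.2 kWh.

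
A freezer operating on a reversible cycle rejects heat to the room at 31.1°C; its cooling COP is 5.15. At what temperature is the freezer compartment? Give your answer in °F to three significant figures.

For a Carnot refrigerator COP_R = T_C/(T_H − T_C), so T_C = COP·T_H/(1 + COP).
With T_H = 304.25 K, T_C = 5.15 × 304.25/6.150 = 254.78 K.
Converting, 254.78 K = -1.07°F.

-1.07 °F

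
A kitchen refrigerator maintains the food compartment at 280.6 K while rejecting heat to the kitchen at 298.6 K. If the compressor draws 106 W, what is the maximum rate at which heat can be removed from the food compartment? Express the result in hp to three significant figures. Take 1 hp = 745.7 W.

The reservoir spacing is ΔT = 298.6 − 280.6 = 18.00 K.
COP_Carnot = T_C/ΔT = 280.60/18.00 = 15.59.
Q̇_max = COP_Carnot × Ẇ = 15.59 × 106.0 W = 1652 W = 2.216 hp.

2.22 hp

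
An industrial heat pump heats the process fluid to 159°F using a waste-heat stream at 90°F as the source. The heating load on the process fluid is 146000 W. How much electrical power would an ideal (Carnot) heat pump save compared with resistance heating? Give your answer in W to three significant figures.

In absolute terms T_C = 305.37 K and T_H = 343.71 K, so ΔT = 38.33 K.
COP_Carnot = T_H/ΔT = 343.71/38.33 = 8.966.
Resistance heating needs Ẇ_res = Q̇_H = 146000 W; the reversible heat pump needs only Ẇ_hp = Q̇_H/COP = 16280 W.
Saving = 146000 − 16280 = 129700 W.

130000 W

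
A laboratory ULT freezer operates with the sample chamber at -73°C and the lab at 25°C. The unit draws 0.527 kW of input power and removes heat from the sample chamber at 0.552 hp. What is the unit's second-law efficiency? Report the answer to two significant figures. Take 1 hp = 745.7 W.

Converting, Q̇_C = 0.5520 hp = 0.4116 kW, so COP_actual = Q̇_C/Ẇ = 0.4116/0.5270 = 0.7811.
In absolute terms T_C = 200.15 K and T_H = 298.15 K, so ΔT = 98.00 K.
COP_Carnot = T_C/ΔT = 200.15/98.00 = 2.042.
η_II = COP_actual/COP_Carnot = 0.7811/2.042 = 0.3824.

0.38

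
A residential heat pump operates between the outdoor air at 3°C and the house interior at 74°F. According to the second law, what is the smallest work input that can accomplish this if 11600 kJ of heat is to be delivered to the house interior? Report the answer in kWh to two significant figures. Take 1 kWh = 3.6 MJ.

In absolute terms T_C = 276.15 K and T_H = 296.48 K, so ΔT = 20.33 K.
The reversible limit is COP_HP = T_H/ΔT = 14.58, so W_min = Q_H/COP = Q_H·ΔT/T_H.
W_min = 11600 × 20.33/296.48 = 795.5 kJ = 0.2210 kWh.

0.22 kWh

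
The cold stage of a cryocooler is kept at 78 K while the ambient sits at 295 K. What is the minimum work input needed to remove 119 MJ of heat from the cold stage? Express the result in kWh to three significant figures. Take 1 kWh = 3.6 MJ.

92.0 kWh

The reservoir spacing is ΔT = 295 − 78 = 217.0 K.
The reversible limit is COP_R = T_C/ΔT = 0.3594, so W_min = Q_C/COP = Q_C·ΔT/T_C.
W_min = 119.0 × 217.0/78.00 = 331.1 MJ = 91.96 kWh.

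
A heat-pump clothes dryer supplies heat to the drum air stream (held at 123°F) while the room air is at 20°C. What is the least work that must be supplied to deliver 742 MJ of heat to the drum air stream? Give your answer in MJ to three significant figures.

In absolute terms T_C = 293.15 K and T_H = 323.71 K, so ΔT = 30.56 K.
The reversible limit is COP_HP = T_H/ΔT = 10.59, so W_min = Q_H/COP = Q_H·ΔT/T_H.
W_min = 742.0 × 30.56/323.71 = 70.04 MJ.

70.0 MJ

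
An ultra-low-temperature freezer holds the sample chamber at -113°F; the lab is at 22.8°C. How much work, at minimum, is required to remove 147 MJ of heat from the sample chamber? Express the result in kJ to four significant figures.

In absolute terms T_C = 192.59 K and T_H = 295.95 K, so ΔT = 103.4 K.
The reversible limit is COP_R = T_C/ΔT = 1.863, so W_min = Q_C/COP = Q_C·ΔT/T_C.
W_min = 147.0 × 103.4/192.59 = 78.89 MJ = 78890 kJ.

78890 kJ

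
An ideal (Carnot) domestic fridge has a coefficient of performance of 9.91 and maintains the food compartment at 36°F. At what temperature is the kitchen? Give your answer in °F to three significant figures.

COP_R = T_C/(T_H − T_C) gives T_H − T_C = T_C/COP.
With T_C = 275.37 K, T_H = 275.37 × (1 + 1/9.91) = 303.16 K.
Converting, 303.16 K = 86.02°F.

86.0 °F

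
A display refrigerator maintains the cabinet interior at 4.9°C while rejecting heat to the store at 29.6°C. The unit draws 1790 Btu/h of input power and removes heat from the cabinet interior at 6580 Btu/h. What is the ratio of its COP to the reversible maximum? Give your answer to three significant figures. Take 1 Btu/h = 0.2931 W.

COP_actual = Q̇_C/Ẇ = 6580/1790 = 3.676.
In absolute terms T_C = 278.05 K and T_H = 302.75 K, so ΔT = 24.70 K.
COP_Carnot = T_C/ΔT = 278.05/24.70 = 11.26.
η_II = COP_actual/COP_Carnot = 3.676/11.26 = 0.3265.

0.327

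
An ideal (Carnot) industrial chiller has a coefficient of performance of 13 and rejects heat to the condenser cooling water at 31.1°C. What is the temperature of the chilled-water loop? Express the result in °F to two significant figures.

For a Carnot refrigerator COP_R = T_C/(T_H − T_C), so T_C = COP·T_H/(1 + COP).
With T_H = 304.25 K, T_C = 13 × 304.25/14.00 = 282.52 K.
Converting, 282.52 K = 48.86°F.

49 °F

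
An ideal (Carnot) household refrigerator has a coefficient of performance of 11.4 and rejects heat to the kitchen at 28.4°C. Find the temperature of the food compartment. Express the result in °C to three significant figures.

For a Carnot refrigerator COP_R = T_C/(T_H − T_C), so T_C = COP·T_H/(1 + COP).
With T_H = 301.55 K, T_C = 11.4 × 301.55/12.40 = 277.23 K.
Converting, 277.23 K = 4.08°C.

4.08 °C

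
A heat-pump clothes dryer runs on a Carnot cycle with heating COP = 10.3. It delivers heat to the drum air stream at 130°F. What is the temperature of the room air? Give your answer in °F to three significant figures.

COP_HP = T_H/(T_H − T_C) gives T_H − T_C = T_H/COP.
With T_H = 327.59 K, T_C = 327.59 × (1 − 1/10.3) = 295.79 K.
Converting, 295.79 K = 72.75°F.

72.8 °F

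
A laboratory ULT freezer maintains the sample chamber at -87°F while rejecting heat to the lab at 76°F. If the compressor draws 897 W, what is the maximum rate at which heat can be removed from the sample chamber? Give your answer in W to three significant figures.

In absolute terms T_C = 207.04 K and T_H = 297.59 K, so ΔT = 90.56 K.
COP_Carnot = T_C/ΔT = 207.04/90.56 = 2.286.
Q̇_max = COP_Carnot × Ẇ = 2.286 × 897.0 W = 2051 W.

2050 W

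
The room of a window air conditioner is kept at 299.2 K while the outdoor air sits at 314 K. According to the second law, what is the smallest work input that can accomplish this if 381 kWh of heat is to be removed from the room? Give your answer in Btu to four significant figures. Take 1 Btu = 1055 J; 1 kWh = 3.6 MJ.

The reservoir spacing is ΔT = 314 − 299.2 = 14.80 K.
The reversible limit is COP_R = T_C/ΔT = 20.22, so W_min = Q_C/COP = Q_C·ΔT/T_C.
W_min = 381.0 × 14.80/299.20 = 18.85 kWh = 64310 Btu.

64310 Btu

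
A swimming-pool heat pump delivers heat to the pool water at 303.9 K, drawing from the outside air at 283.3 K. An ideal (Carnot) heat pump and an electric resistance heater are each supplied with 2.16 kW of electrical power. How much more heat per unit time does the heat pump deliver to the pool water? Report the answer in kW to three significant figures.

29.7 kW

The reservoir spacing is ΔT = 303.9 − 283.3 = 20.60 K.
COP_Carnot = T_H/ΔT = 303.90/20.60 = 14.75.
The heat pump delivers Q̇_H = COP × Ẇ = 31.87 kW; the resistance heater delivers Ẇ = 2.160 kW.
Extra = (COP − 1)·Ẇ = 29.71 kW.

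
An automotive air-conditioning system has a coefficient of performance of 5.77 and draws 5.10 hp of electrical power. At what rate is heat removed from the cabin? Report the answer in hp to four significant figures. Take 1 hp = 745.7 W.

29.43 hp

Q̇_C = COP × Ẇ = 5.77 × 5.100 = 29.43 hp.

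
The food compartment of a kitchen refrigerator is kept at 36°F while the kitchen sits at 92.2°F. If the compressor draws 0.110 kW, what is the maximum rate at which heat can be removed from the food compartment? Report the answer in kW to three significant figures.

In absolute terms T_C = 275.37 K and T_H = 306.59 K, so ΔT = 31.22 K.
COP_Carnot = T_C/ΔT = 275.37/31.22 = 8.820.
Q̇_max = COP_Carnot × Ẇ = 8.820 × 0.1100 kW = 0.9702 kW.

0.970 kW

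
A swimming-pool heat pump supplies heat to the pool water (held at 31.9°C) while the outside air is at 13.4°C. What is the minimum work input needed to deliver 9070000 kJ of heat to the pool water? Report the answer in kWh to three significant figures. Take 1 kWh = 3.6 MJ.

In absolute terms T_C = 286.55 K and T_H = 305.05 K, so ΔT = 18.50 K.
The reversible limit is COP_HP = T_H/ΔT = 16.49, so W_min = Q_H/COP = Q_H·ΔT/T_H.
W_min = 9070000 × 18.50/305.05 = 550100 kJ = 152.8 kWh.

153 kWh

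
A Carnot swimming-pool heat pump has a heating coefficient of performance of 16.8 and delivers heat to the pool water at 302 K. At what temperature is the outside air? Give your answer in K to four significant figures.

284.0 K

COP_HP = T_H/(T_H − T_C) gives T_H − T_C = T_H/COP.
With T_H = 302.00 K, T_C = 302.00 × (1 − 1/16.8) = 284.02 K.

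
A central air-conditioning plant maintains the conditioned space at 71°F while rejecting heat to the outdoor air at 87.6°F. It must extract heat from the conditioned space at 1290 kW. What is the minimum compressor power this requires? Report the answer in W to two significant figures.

40000 W

In absolute terms T_C = 294.82 K and T_H = 304.04 K, so ΔT = 9.222 K.
COP_Carnot = T_C/ΔT = 294.82/9.222 = 31.97.
Ẇ_min = Q̇/COP_Carnot = 1290/31.97 = 40.35 kW = 40350 W.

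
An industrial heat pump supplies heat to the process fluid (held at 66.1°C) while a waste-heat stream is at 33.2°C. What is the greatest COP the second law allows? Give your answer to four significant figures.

In absolute terms T_C = 306.35 K and T_H = 339.25 K, so ΔT = 32.90 K.
For a reversible cycle, COP_Carnot = T_H/ΔT = 339.25/32.90 = 10.31.

10.31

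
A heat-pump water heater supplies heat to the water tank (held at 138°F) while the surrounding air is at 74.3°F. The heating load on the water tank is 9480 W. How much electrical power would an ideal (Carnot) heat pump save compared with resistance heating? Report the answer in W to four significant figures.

8470 W

In absolute terms T_C = 296.65 K and T_H = 332.04 K, so ΔT = 35.39 K.
COP_Carnot = T_H/ΔT = 332.04/35.39 = 9.383.
Resistance heating needs Ẇ_res = Q̇_H = 9480 W; the reversible heat pump needs only Ẇ_hp = Q̇_H/COP = 1010 W.
Saving = 9480 − 1010 = 8470 W.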